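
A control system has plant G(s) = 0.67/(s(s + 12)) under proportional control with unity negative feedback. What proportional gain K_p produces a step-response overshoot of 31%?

From %OS = 100·exp(−πζ/√(1−ζ²)) = 31%, ζ = −ln(0.31)/√(π²+ln²(0.31)) = 0.3493.
Characteristic equation s² + 12s + 0.67K_p = 0 gives ζ = 12/(2√(0.67K_p)).
Setting ζ = 0.3493: √(0.67K_p) = 12/(2·0.3493) = 17.18, so K_p = 295/0.67 = 440.

K_p = 440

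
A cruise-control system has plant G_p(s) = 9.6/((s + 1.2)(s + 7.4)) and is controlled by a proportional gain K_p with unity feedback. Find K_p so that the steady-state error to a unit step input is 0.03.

The loop is type 0, so e_ss(step) = 1/(1 + K_pos) with K_pos = K_p·G_p(0).
G_p(0) = 1.081. Require 1/(1 + K_p·1.081) = 0.03, so 1 + 1.081·K_p = 33.33.
K_p = (33.33 − 1)/1.081 = 29.9.

K_p = 29.9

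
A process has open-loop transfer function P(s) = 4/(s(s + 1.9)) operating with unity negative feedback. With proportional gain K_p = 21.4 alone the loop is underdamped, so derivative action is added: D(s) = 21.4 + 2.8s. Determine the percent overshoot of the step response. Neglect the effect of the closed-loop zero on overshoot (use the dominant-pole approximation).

4.29%

Forward path: (21.4 + 2.8s)·4/(s(s+1.9)). The closed-loop characteristic equation is s² + (1.9 + 4·2.8)s + 4·21.4 = 0.
That is s² + 13.1s + 85.6 = 0, so ω_n = 9.252 rad/s and ζ = 13.1/(2·9.252) = 0.708.
%OS = 100·exp(−πζ/√(1−ζ²)) = 4.29%.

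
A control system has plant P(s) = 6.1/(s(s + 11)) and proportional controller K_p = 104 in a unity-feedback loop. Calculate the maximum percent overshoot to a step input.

49.5%

Closed-loop characteristic equation: s² + 11s + 634.4 = 0, so ω_n = 25.19 rad/s and ζ = 11/(2·25.19) = 0.2184.
%OS = 100·exp(−πζ/√(1−ζ²)) = 100·exp(−π·0.2184/√0.9523) = 49.5%.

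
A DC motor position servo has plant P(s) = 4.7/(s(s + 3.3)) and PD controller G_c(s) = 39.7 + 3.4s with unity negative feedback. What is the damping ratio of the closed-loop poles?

Forward path: (39.7 + 3.4s)·4.7/(s(s+3.3)). The closed-loop characteristic equation is s² + (3.3 + 4.7·3.4)s + 4.7·39.7 = 0.
That is s² + 19.28s + 186.6 = 0, so ω_n = 13.66 rad/s and ζ = 19.28/(2·13.66) = 0.7057.

ζ = 0.706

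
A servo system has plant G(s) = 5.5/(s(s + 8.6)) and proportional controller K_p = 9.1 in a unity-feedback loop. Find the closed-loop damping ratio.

With unity feedback the closed-loop characteristic equation is s² + 8.6s + 9.1·5.5 = s² + 8.6s + 50.05 = 0.
Matching s² + 2ζω_n s + ω_n²: ω_n = √50.05 = 7.075 rad/s and 2ζω_n = 8.6, so ζ = 8.6/(2·7.075) = 0.608.

ζ = 0.608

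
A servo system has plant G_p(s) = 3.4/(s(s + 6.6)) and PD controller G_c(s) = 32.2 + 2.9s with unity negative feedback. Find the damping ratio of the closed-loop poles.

ζ = 0.787

Forward path: (32.2 + 2.9s)·3.4/(s(s+6.6)). The closed-loop characteristic equation is s² + (6.6 + 3.4·2.9)s + 3.4·32.2 = 0.
That is s² + 16.46s + 109.5 = 0, so ω_n = 10.46 rad/s and ζ = 16.46/(2·10.46) = 0.7866.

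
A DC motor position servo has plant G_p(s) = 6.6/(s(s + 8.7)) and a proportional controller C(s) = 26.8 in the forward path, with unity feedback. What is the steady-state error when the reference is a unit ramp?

0.0492

The loop has one pole at the origin (type 1). Velocity error constant K_v = lim_{s→0} s·C(s)G_p(s) = 26.8·6.6/8.7 = 20.33.
Steady-state error to a unit ramp: e_ss = 1/K_v = 0.0492.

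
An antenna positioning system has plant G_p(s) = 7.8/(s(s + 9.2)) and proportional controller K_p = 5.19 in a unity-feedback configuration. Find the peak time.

The closed-loop denominator s² + 9.2s + 40.48 gives ω_n = √40.48 = 6.363 and ζ = 9.2/(2ω_n) = 0.723.
Damped frequency ω_d = ω_n√(1−ζ²) = 4.396 rad/s, so peak time T_p = π/ω_d = 0.715 s.

T_p = 0.715 s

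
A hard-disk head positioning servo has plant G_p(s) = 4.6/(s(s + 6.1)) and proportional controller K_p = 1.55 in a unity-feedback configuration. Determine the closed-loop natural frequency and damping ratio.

ω_n = 2.67 rad/s, ζ = 1.14

With unity feedback the closed-loop characteristic equation is s² + 6.1s + 1.55·4.6 = s² + 6.1s + 7.13 = 0.
So ω_n² = 7.13 ⇒ ω_n = 2.67 rad/s, and ζ = 6.1/(2ω_n) = 1.14.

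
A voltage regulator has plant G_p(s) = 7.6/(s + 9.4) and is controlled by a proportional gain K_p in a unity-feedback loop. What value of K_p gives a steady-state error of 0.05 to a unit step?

Steady-state error for a unit step on this type-0 loop is 1/(1 + K_p·G_p(0)).
G_p(0) = 0.8085. Require 1/(1 + K_p·0.8085) = 0.05, so 1 + 0.8085·K_p = 20.
K_p = (20 − 1)/0.8085 = 23.5.

K_p = 23.5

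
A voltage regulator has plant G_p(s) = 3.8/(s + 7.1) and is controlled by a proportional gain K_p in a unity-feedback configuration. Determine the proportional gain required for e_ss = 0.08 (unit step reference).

Steady-state error for a unit step on this type-0 loop is 1/(1 + K_p·G_p(0)).
G_p(0) = 0.5352. Require 1/(1 + K_p·0.5352) = 0.08, so 1 + 0.5352·K_p = 12.5.
K_p = (12.5 − 1)/0.5352 = 21.5.

K_p = 21.5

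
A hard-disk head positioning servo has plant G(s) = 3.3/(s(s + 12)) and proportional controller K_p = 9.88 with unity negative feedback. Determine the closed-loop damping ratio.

With unity feedback the closed-loop characteristic equation is s² + 12s + 9.88·3.3 = s² + 12s + 32.6 = 0.
Matching s² + 2ζω_n s + ω_n²: ω_n = √32.6 = 5.71 rad/s and 2ζω_n = 12, so ζ = 12/(2·5.71) = 1.05.

ζ = 1.05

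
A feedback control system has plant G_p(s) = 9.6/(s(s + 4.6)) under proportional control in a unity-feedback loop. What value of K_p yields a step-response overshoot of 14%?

K_p = 1.96

From %OS = 100·exp(−πζ/√(1−ζ²)) = 14%, ζ = −ln(0.14)/√(π²+ln²(0.14)) = 0.5305.
Characteristic equation s² + 4.6s + 9.6K_p = 0 gives ζ = 4.6/(2√(9.6K_p)).
Setting ζ = 0.5305: √(9.6K_p) = 4.6/(2·0.5305) = 4.335, so K_p = 18.8/9.6 = 1.96.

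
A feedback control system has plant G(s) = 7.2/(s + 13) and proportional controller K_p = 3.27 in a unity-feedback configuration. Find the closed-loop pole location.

Closed-loop transfer function: T(s) = K_p·G(s)/(1 + K_p·G(s)) = 23.54/(s + 13 + 23.54) = 23.54/(s + 36.54).
The closed-loop pole is at s = −36.54.

s = -36.54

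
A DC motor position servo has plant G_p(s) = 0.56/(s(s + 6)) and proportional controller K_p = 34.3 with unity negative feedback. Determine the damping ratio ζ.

ζ = 0.685

With unity feedback the closed-loop characteristic equation is s² + 6s + 34.3·0.56 = s² + 6s + 19.21 = 0.
So ω_n² = 19.21 ⇒ ω_n = 4.383 rad/s, and ζ = 6/(2ω_n) = 0.685.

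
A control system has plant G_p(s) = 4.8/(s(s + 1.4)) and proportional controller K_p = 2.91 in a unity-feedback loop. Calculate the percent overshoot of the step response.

Closed-loop characteristic equation: s² + 1.4s + 13.97 = 0, so ω_n = 3.737 rad/s and ζ = 1.4/(2·3.737) = 0.1873.
%OS = 100·exp(−πζ/√(1−ζ²)) = 100·exp(−π·0.1873/√0.9649) = 54.9%.

54.9%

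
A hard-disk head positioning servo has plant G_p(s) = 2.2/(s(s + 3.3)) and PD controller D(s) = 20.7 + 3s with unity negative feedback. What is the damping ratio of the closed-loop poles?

ζ = 0.734

Forward path: (20.7 + 3s)·2.2/(s(s+3.3)). The closed-loop characteristic equation is s² + (3.3 + 2.2·3)s + 2.2·20.7 = 0.
That is s² + 9.9s + 45.54 = 0, so ω_n = 6.748 rad/s and ζ = 9.9/(2·6.748) = 0.7335.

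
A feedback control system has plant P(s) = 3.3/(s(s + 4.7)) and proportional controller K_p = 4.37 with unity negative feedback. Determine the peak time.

Closed-loop characteristic equation: s² + 4.7s + 14.42 = 0, so ω_n = 3.797 rad/s and ζ = 4.7/(2·3.797) = 0.6188.
Damped frequency ω_d = ω_n√(1−ζ²) = 2.983 rad/s, so peak time T_p = π/ω_d = 1.05 s.

T_p = 1.05 s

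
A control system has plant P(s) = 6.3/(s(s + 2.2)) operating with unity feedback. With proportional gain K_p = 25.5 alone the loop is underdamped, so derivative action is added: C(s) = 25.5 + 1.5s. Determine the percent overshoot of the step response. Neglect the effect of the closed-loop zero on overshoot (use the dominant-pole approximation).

19.7%

Forward path: (25.5 + 1.5s)·6.3/(s(s+2.2)). The closed-loop characteristic equation is s² + (2.2 + 6.3·1.5)s + 6.3·25.5 = 0.
That is s² + 11.65s + 160.7 = 0, so ω_n = 12.67 rad/s and ζ = 11.65/(2·12.67) = 0.4596.
%OS = 100·exp(−πζ/√(1−ζ²)) = 19.7%.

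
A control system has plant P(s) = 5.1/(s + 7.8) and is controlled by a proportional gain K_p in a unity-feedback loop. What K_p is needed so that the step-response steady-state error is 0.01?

K_p = 151

Steady-state error for a unit step on this type-0 loop is 1/(1 + K_p·P(0)).
P(0) = 0.6538. Require 1/(1 + K_p·0.6538) = 0.01, so 1 + 0.6538·K_p = 100.
K_p = (100 − 1)/0.6538 = 151.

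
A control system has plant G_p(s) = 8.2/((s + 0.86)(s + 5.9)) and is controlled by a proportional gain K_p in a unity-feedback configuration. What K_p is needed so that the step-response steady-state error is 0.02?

For a type-0 loop with proportional control, e_ss = 1/(1 + K_p·G_p(0)).
G_p(0) = 1.616. Require 1/(1 + K_p·1.616) = 0.02, so 1 + 1.616·K_p = 50.
K_p = (50 − 1)/1.616 = 30.3.

K_p = 30.3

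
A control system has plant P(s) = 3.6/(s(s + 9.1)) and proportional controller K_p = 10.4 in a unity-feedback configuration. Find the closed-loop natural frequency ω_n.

With unity feedback the closed-loop characteristic equation is s² + 9.1s + 10.4·3.6 = s² + 9.1s + 37.44 = 0.
Matching s² + 2ζω_n s + ω_n²: ω_n = √37.44 = 6.119 rad/s and 2ζω_n = 9.1, so ζ = 9.1/(2·6.119) = 0.744.

ω_n = 6.12 rad/s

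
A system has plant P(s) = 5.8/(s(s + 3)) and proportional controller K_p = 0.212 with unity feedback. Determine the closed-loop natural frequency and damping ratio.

ω_n = 1.11 rad/s, ζ = 1.35

With unity feedback the closed-loop characteristic equation is s² + 3s + 0.212·5.8 = s² + 3s + 1.23 = 0.
So ω_n² = 1.23 ⇒ ω_n = 1.109 rad/s, and ζ = 3/(2ω_n) = 1.35.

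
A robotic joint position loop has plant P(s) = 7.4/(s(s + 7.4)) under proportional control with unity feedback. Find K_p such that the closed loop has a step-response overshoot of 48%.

K_p = 35.7

From %OS = 100·exp(−πζ/√(1−ζ²)) = 48%, ζ = −ln(0.48)/√(π²+ln²(0.48)) = 0.2275.
Characteristic equation s² + 7.4s + 7.4K_p = 0 gives ζ = 7.4/(2√(7.4K_p)).
Setting ζ = 0.2275: √(7.4K_p) = 7.4/(2·0.2275) = 16.26, so K_p = 264.5/7.4 = 35.7.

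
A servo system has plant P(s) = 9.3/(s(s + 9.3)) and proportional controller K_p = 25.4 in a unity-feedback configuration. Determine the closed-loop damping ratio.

ζ = 0.303

The closed-loop denominator is s(s+9.3) + 25.4·9.3 = s² + 9.3s + 236.2.
So ω_n² = 236.2 ⇒ ω_n = 15.37 rad/s, and ζ = 9.3/(2ω_n) = 0.303.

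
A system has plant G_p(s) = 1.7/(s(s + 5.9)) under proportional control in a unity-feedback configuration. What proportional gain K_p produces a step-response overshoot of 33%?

K_p = 46.2

From %OS = 100·exp(−πζ/√(1−ζ²)) = 33%, ζ = −ln(0.33)/√(π²+ln²(0.33)) = 0.3328.
Characteristic equation s² + 5.9s + 1.7K_p = 0 gives ζ = 5.9/(2√(1.7K_p)).
Setting ζ = 0.3328: √(1.7K_p) = 5.9/(2·0.3328) = 8.865, so K_p = 78.58/1.7 = 46.2.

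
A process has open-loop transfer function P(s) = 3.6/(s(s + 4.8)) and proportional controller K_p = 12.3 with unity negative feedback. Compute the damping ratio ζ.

1 + K_p·P(s) = 0 gives s² + 4.8s + 44.28 = 0.
So ω_n² = 44.28 ⇒ ω_n = 6.654 rad/s, and ζ = 4.8/(2ω_n) = 0.361.

ζ = 0.361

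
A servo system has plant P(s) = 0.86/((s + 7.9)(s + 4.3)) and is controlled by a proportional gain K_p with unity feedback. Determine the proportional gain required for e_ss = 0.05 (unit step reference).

Steady-state error for a unit step on this type-0 loop is 1/(1 + K_p·P(0)).
P(0) = 0.02532. Require 1/(1 + K_p·0.02532) = 0.05, so 1 + 0.02532·K_p = 20.
K_p = (20 − 1)/0.02532 = 750.

K_p = 750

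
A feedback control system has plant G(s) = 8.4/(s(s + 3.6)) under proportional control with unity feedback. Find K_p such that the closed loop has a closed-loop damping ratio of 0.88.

Closed-loop characteristic equation: s² + 3.6s + K_p·8.4 = 0.
So ω_n = √(8.4K_p) and 2ζω_n = 3.6, giving ζ = 3.6/(2√(8.4K_p)).
Setting ζ = 0.88: √(8.4K_p) = 3.6/(2·0.88) = 2.045, so K_p = 4.184/8.4 = 0.498.

K_p = 0.498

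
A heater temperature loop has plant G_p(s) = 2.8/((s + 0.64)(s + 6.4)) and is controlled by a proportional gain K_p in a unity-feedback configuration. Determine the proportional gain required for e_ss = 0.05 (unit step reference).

Steady-state error for a unit step on this type-0 loop is 1/(1 + K_p·G_p(0)).
G_p(0) = 0.6836. Require 1/(1 + K_p·0.6836) = 0.05, so 1 + 0.6836·K_p = 20.
K_p = (20 − 1)/0.6836 = 27.8.

K_p = 27.8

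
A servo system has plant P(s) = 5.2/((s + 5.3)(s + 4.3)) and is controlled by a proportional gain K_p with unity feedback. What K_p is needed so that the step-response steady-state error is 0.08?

For a type-0 loop with proportional control, e_ss = 1/(1 + K_p·P(0)).
P(0) = 0.2282. Require 1/(1 + K_p·0.2282) = 0.08, so 1 + 0.2282·K_p = 12.5.
K_p = (12.5 − 1)/0.2282 = 50.4.

K_p = 50.4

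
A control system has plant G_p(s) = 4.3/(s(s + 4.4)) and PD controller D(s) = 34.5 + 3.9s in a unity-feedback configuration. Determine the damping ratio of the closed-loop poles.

Forward path: (34.5 + 3.9s)·4.3/(s(s+4.4)). The closed-loop characteristic equation is s² + (4.4 + 4.3·3.9)s + 4.3·34.5 = 0.
That is s² + 21.17s + 148.3 = 0, so ω_n = 12.18 rad/s and ζ = 21.17/(2·12.18) = 0.8691.

ζ = 0.869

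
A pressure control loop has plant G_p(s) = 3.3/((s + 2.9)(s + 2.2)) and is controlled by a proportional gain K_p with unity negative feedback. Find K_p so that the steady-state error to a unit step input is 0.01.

For a type-0 loop with proportional control, e_ss = 1/(1 + K_p·G_p(0)).
G_p(0) = 0.5172. Require 1/(1 + K_p·0.5172) = 0.01, so 1 + 0.5172·K_p = 100.
K_p = (100 − 1)/0.5172 = 191.

K_p = 191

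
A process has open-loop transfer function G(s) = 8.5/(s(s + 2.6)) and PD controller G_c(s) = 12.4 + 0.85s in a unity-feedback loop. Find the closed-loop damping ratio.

Forward path: (12.4 + 0.85s)·8.5/(s(s+2.6)). The closed-loop characteristic equation is s² + (2.6 + 8.5·0.85)s + 8.5·12.4 = 0.
That is s² + 9.825s + 105.4 = 0, so ω_n = 10.27 rad/s and ζ = 9.825/(2·10.27) = 0.4785.

ζ = 0.479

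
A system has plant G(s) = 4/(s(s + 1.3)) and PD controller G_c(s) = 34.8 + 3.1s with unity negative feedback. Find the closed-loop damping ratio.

ζ = 0.581

Forward path: (34.8 + 3.1s)·4/(s(s+1.3)). The closed-loop characteristic equation is s² + (1.3 + 4·3.1)s + 4·34.8 = 0.
That is s² + 13.7s + 139.2 = 0, so ω_n = 11.8 rad/s and ζ = 13.7/(2·11.8) = 0.5806.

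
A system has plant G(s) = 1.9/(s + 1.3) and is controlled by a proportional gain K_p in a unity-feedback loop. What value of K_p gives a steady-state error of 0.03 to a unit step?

K_p = 22.1

The loop is type 0, so e_ss(step) = 1/(1 + K_pos) with K_pos = K_p·G(0).
G(0) = 1.462. Require 1/(1 + K_p·1.462) = 0.03, so 1 + 1.462·K_p = 33.33.
K_p = (33.33 − 1)/1.462 = 22.1.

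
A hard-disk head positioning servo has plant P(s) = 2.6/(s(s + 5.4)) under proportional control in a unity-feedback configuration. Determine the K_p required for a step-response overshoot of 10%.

K_p = 8.02

From %OS = 100·exp(−πζ/√(1−ζ²)) = 10%, ζ = −ln(0.1)/√(π²+ln²(0.1)) = 0.5912.
Characteristic equation s² + 5.4s + 2.6K_p = 0 gives ζ = 5.4/(2√(2.6K_p)).
Setting ζ = 0.5912: √(2.6K_p) = 5.4/(2·0.5912) = 4.567, so K_p = 20.86/2.6 = 8.02.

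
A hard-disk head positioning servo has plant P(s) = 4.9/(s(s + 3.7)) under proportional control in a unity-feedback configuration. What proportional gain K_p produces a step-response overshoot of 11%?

K_p = 2.11

From %OS = 100·exp(−πζ/√(1−ζ²)) = 11%, ζ = −ln(0.11)/√(π²+ln²(0.11)) = 0.5749.
Characteristic equation s² + 3.7s + 4.9K_p = 0 gives ζ = 3.7/(2√(4.9K_p)).
Setting ζ = 0.5749: √(4.9K_p) = 3.7/(2·0.5749) = 3.218, so K_p = 10.36/4.9 = 2.11.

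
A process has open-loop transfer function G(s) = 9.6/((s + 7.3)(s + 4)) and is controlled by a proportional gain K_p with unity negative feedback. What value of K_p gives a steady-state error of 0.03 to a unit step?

K_p = 98.3

The loop is type 0, so e_ss(step) = 1/(1 + K_pos) with K_pos = K_p·G(0).
G(0) = 0.3288. Require 1/(1 + K_p·0.3288) = 0.03, so 1 + 0.3288·K_p = 33.33.
K_p = (33.33 − 1)/0.3288 = 98.3.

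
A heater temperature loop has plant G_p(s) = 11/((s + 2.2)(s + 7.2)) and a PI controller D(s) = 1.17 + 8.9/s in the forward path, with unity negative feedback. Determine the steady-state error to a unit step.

The open loop D(s)G_p(s) has a pole at the origin (type 1), so the static position error constant is infinite and e_ss = 1/(1+∞) = 0.

0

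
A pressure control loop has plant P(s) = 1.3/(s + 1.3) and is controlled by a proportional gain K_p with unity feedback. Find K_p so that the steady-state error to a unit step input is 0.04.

Steady-state error for a unit step on this type-0 loop is 1/(1 + K_p·P(0)).
P(0) = 1. Require 1/(1 + K_p·1) = 0.04, so 1 + 1·K_p = 25.
K_p = (25 − 1)/1 = 24.

K_p = 24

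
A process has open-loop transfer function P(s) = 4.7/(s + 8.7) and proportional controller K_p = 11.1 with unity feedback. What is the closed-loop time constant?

Closed-loop transfer function: T(s) = K_p·P(s)/(1 + K_p·P(s)) = 52.17/(s + 8.7 + 52.17) = 52.17/(s + 60.87).
Time constant τ = 1/60.87 = 0.0164 s.

τ = 0.0164 s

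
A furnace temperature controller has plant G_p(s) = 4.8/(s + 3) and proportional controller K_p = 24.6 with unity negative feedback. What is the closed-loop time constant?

Closed-loop transfer function: T(s) = K_p·G_p(s)/(1 + K_p·G_p(s)) = 118.1/(s + 3 + 118.1) = 118.1/(s + 121.1).
Time constant τ = 1/121.1 = 0.00826 s.

τ = 0.00826 s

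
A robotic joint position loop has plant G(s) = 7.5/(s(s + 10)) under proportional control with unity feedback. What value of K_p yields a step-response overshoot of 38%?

From %OS = 100·exp(−πζ/√(1−ζ²)) = 38%, ζ = −ln(0.38)/√(π²+ln²(0.38)) = 0.2943.
Characteristic equation s² + 10s + 7.5K_p = 0 gives ζ = 10/(2√(7.5K_p)).
Setting ζ = 0.2943: √(7.5K_p) = 10/(2·0.2943) = 16.99, so K_p = 288.5/7.5 = 38.5.

K_p = 38.5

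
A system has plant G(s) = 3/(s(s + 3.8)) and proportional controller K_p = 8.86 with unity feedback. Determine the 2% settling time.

T_s ≈ 2.11 s

From 1 + K_pG(s) = 0: s² + 3.8s + 26.58 = 0 ⇒ ω_n = 5.156, ζ = 0.3685.
2% settling time T_s ≈ 4/(ζω_n) = 4/1.9 = 2.11 s.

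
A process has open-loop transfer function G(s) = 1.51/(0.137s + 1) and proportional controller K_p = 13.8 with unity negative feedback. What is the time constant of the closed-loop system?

Closed loop: T(s) = K_p·G/(1+K_p·G) = 20.84/(0.137s + 1 + 20.84), with pole at s = −(1 + 20.84)/0.137 = −159.4.
Closed-loop time constant τ = 1/159.4 = 0.00627 s.

τ = 0.00627 s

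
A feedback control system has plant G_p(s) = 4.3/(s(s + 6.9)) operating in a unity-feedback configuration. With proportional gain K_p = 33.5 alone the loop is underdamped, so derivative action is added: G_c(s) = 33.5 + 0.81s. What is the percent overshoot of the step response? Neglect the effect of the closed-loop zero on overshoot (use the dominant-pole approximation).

22.2%

Forward path: (33.5 + 0.81s)·4.3/(s(s+6.9)). The closed-loop characteristic equation is s² + (6.9 + 4.3·0.81)s + 4.3·33.5 = 0.
That is s² + 10.38s + 144 = 0, so ω_n = 12 rad/s and ζ = 10.38/(2·12) = 0.4325.
%OS = 100·exp(−πζ/√(1−ζ²)) = 22.2%.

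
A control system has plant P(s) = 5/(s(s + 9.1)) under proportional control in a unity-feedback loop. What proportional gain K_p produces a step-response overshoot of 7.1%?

K_p = 9.98

From %OS = 100·exp(−πζ/√(1−ζ²)) = 7.1%, ζ = −ln(0.071)/√(π²+ln²(0.071)) = 0.6441.
Characteristic equation s² + 9.1s + 5K_p = 0 gives ζ = 9.1/(2√(5K_p)).
Setting ζ = 0.6441: √(5K_p) = 9.1/(2·0.6441) = 7.064, so K_p = 49.91/5 = 9.98.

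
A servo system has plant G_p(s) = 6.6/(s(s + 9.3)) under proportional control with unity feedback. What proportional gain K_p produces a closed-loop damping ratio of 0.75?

K_p = 5.82

Closed-loop characteristic equation: s² + 9.3s + K_p·6.6 = 0.
So ω_n = √(6.6K_p) and 2ζω_n = 9.3, giving ζ = 9.3/(2√(6.6K_p)).
Setting ζ = 0.75: √(6.6K_p) = 9.3/(2·0.75) = 6.2, so K_p = 38.44/6.6 = 5.82.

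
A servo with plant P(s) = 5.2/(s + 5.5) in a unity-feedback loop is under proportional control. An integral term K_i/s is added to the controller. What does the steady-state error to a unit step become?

0

The integrator makes K_pos = lim_{s→0} C(s)G(s) infinite, so e_ss = 1/(1+K_pos) = 0.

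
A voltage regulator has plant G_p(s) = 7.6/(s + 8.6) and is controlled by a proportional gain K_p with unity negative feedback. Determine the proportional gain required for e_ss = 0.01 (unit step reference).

For a type-0 loop with proportional control, e_ss = 1/(1 + K_p·G_p(0)).
G_p(0) = 0.8837. Require 1/(1 + K_p·0.8837) = 0.01, so 1 + 0.8837·K_p = 100.
K_p = (100 − 1)/0.8837 = 112.

K_p = 112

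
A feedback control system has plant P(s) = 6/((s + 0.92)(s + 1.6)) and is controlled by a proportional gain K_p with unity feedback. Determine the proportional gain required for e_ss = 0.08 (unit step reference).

The loop is type 0, so e_ss(step) = 1/(1 + K_pos) with K_pos = K_p·P(0).
P(0) = 4.076. Require 1/(1 + K_p·4.076) = 0.08, so 1 + 4.076·K_p = 12.5.
K_p = (12.5 − 1)/4.076 = 2.82.

K_p = 2.82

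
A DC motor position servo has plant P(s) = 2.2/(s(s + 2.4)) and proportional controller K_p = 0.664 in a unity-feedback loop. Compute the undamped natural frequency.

With unity feedback the closed-loop characteristic equation is s² + 2.4s + 0.664·2.2 = s² + 2.4s + 1.461 = 0.
Matching s² + 2ζω_n s + ω_n²: ω_n = √1.461 = 1.209 rad/s and 2ζω_n = 2.4, so ζ = 2.4/(2·1.209) = 0.993.

ω_n = 1.21 rad/s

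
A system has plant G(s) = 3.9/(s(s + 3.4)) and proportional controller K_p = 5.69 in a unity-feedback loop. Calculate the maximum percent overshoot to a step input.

The closed-loop denominator s² + 3.4s + 22.19 gives ω_n = √22.19 = 4.711 and ζ = 3.4/(2ω_n) = 0.3609.
%OS = 100·exp(−πζ/√(1−ζ²)) = 100·exp(−π·0.3609/√0.8698) = 29.7%.

29.7%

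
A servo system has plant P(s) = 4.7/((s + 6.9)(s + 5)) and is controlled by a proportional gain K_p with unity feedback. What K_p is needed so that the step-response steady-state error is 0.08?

Steady-state error for a unit step on this type-0 loop is 1/(1 + K_p·P(0)).
P(0) = 0.1362. Require 1/(1 + K_p·0.1362) = 0.08, so 1 + 0.1362·K_p = 12.5.
K_p = (12.5 − 1)/0.1362 = 84.4.

K_p = 84.4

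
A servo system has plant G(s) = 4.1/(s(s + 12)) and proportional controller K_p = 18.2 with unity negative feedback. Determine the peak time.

T_p = 0.506 s

From 1 + K_pG(s) = 0: s² + 12s + 74.62 = 0 ⇒ ω_n = 8.638, ζ = 0.6946.
Damped frequency ω_d = ω_n√(1−ζ²) = 6.214 rad/s, so peak time T_p = π/ω_d = 0.506 s.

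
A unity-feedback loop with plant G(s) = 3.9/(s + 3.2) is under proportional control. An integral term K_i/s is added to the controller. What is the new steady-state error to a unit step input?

0

The integrator makes K_pos = lim_{s→0} C(s)G(s) infinite, so e_ss = 1/(1+K_pos) = 0.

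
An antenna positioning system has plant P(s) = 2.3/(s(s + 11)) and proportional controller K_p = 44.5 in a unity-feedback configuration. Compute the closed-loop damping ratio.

ζ = 0.544

The closed-loop denominator is s(s+11) + 44.5·2.3 = s² + 11s + 102.3.
So ω_n² = 102.3 ⇒ ω_n = 10.12 rad/s, and ζ = 11/(2ω_n) = 0.544.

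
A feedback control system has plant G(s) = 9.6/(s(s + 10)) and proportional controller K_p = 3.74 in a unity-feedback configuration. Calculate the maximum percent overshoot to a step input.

0.859%

From 1 + K_pG(s) = 0: s² + 10s + 35.9 = 0 ⇒ ω_n = 5.992, ζ = 0.8344.
%OS = 100·exp(−πζ/√(1−ζ²)) = 100·exp(−π·0.8344/√0.3037) = 0.859%.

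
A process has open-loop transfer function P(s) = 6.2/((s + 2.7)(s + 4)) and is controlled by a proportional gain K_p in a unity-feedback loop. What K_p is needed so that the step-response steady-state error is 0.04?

For a type-0 loop with proportional control, e_ss = 1/(1 + K_p·P(0)).
P(0) = 0.5741. Require 1/(1 + K_p·0.5741) = 0.04, so 1 + 0.5741·K_p = 25.
K_p = (25 − 1)/0.5741 = 41.8.

K_p = 41.8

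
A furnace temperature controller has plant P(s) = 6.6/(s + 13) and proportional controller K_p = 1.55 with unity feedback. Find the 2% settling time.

Closed-loop transfer function: T(s) = K_p·P(s)/(1 + K_p·P(s)) = 10.23/(s + 13 + 10.23) = 10.23/(s + 23.23).
Time constant τ = 1/23.23 = 0.04305 s, so the 2% settling time is about 4τ = 0.172 s.

T_s ≈ 0.172 s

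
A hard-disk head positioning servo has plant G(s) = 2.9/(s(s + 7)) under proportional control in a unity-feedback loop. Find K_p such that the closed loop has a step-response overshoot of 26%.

K_p = 27.2

From %OS = 100·exp(−πζ/√(1−ζ²)) = 26%, ζ = −ln(0.26)/√(π²+ln²(0.26)) = 0.3941.
Characteristic equation s² + 7s + 2.9K_p = 0 gives ζ = 7/(2√(2.9K_p)).
Setting ζ = 0.3941: √(2.9K_p) = 7/(2·0.3941) = 8.881, so K_p = 78.88/2.9 = 27.2.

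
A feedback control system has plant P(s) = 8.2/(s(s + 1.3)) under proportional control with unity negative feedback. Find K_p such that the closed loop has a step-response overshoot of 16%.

K_p = 0.203

From %OS = 100·exp(−πζ/√(1−ζ²)) = 16%, ζ = −ln(0.16)/√(π²+ln²(0.16)) = 0.5039.
Characteristic equation s² + 1.3s + 8.2K_p = 0 gives ζ = 1.3/(2√(8.2K_p)).
Setting ζ = 0.5039: √(8.2K_p) = 1.3/(2·0.5039) = 1.29, so K_p = 1.664/8.2 = 0.203.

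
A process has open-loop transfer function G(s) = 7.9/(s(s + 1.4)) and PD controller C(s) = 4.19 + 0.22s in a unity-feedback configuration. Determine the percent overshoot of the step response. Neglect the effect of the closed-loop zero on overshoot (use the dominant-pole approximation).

41%

Forward path: (4.19 + 0.22s)·7.9/(s(s+1.4)). The closed-loop characteristic equation is s² + (1.4 + 7.9·0.22)s + 7.9·4.19 = 0.
That is s² + 3.138s + 33.1 = 0, so ω_n = 5.753 rad/s and ζ = 3.138/(2·5.753) = 0.2727.
%OS = 100·exp(−πζ/√(1−ζ²)) = 41%.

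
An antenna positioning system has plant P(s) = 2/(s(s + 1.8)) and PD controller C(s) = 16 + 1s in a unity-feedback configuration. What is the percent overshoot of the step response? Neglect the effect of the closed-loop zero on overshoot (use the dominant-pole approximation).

32.6%

Forward path: (16 + 1s)·2/(s(s+1.8)). The closed-loop characteristic equation is s² + (1.8 + 2·1)s + 2·16 = 0.
That is s² + 3.8s + 32 = 0, so ω_n = 5.657 rad/s and ζ = 3.8/(2·5.657) = 0.3359.
%OS = 100·exp(−πζ/√(1−ζ²)) = 32.6%.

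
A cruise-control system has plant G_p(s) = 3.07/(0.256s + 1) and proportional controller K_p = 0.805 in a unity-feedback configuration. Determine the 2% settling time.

T_s ≈ 0.295 s

Closed loop: T(s) = K_p·G_p/(1+K_p·G_p) = 2.471/(0.256s + 1 + 2.471), with pole at s = −(1 + 2.471)/0.256 = −13.56.
τ = 1/13.56 = 0.07375 s, so 2% settling time ≈ 4τ = 0.295 s.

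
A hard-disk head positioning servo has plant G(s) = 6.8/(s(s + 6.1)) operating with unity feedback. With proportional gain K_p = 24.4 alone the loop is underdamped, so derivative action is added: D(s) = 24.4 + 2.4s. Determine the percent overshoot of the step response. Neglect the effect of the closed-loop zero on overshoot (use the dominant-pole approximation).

0.389%

Forward path: (24.4 + 2.4s)·6.8/(s(s+6.1)). The closed-loop characteristic equation is s² + (6.1 + 6.8·2.4)s + 6.8·24.4 = 0.
That is s² + 22.42s + 165.9 = 0, so ω_n = 12.88 rad/s and ζ = 22.42/(2·12.88) = 0.8703.
%OS = 100·exp(−πζ/√(1−ζ²)) = 0.389%.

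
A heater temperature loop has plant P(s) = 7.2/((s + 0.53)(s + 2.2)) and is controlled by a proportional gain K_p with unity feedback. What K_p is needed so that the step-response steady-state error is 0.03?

K_p = 5.24

Steady-state error for a unit step on this type-0 loop is 1/(1 + K_p·P(0)).
P(0) = 6.175. Require 1/(1 + K_p·6.175) = 0.03, so 1 + 6.175·K_p = 33.33.
K_p = (33.33 − 1)/6.175 = 5.24.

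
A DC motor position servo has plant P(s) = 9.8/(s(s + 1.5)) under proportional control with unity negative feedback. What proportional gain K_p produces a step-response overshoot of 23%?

K_p = 0.32

From %OS = 100·exp(−πζ/√(1−ζ²)) = 23%, ζ = −ln(0.23)/√(π²+ln²(0.23)) = 0.4237.
Characteristic equation s² + 1.5s + 9.8K_p = 0 gives ζ = 1.5/(2√(9.8K_p)).
Setting ζ = 0.4237: √(9.8K_p) = 1.5/(2·0.4237) = 1.77, so K_p = 3.133/9.8 = 0.32.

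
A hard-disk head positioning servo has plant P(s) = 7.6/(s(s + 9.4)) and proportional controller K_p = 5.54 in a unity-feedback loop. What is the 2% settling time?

Closed-loop characteristic equation: s² + 9.4s + 42.1 = 0, so ω_n = 6.489 rad/s and ζ = 9.4/(2·6.489) = 0.7243.
2% settling time T_s ≈ 4/(ζω_n) = 4/4.7 = 0.851 s.

T_s ≈ 0.851 s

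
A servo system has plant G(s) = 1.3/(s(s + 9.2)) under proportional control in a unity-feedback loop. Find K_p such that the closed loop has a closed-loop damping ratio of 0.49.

Closed-loop characteristic equation: s² + 9.2s + K_p·1.3 = 0.
So ω_n = √(1.3K_p) and 2ζω_n = 9.2, giving ζ = 9.2/(2√(1.3K_p)).
Setting ζ = 0.49: √(1.3K_p) = 9.2/(2·0.49) = 9.388, so K_p = 88.13/1.3 = 67.8.

K_p = 67.8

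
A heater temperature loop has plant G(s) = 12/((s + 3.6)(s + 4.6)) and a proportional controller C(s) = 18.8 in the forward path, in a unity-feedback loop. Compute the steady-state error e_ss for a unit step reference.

The loop is type 0. Static position error constant K_pos = C(0)·G(0) = 18.8·0.7246 = 13.62.
Steady-state error to a unit step: e_ss = 1/(1+K_pos) = 1/14.62 = 0.0684.

0.0684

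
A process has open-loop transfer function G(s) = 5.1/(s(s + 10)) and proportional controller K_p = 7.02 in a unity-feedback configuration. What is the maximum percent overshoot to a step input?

The closed-loop denominator s² + 10s + 35.8 gives ω_n = √35.8 = 5.983 and ζ = 10/(2ω_n) = 0.8356.
%OS = 100·exp(−πζ/√(1−ζ²)) = 100·exp(−π·0.8356/√0.3017) = 0.84%.

0.84%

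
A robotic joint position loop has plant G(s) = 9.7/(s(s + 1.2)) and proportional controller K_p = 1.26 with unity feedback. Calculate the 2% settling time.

From 1 + K_pG(s) = 0: s² + 1.2s + 12.22 = 0 ⇒ ω_n = 3.496, ζ = 0.1716.
2% settling time T_s ≈ 4/(ζω_n) = 4/0.6 = 6.67 s.

T_s ≈ 6.67 s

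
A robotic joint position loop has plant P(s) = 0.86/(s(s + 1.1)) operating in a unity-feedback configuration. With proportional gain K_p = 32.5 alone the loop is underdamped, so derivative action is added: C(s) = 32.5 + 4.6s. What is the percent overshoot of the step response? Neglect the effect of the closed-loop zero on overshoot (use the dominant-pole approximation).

18.1%

Forward path: (32.5 + 4.6s)·0.86/(s(s+1.1)). The closed-loop characteristic equation is s² + (1.1 + 0.86·4.6)s + 0.86·32.5 = 0.
That is s² + 5.056s + 27.95 = 0, so ω_n = 5.287 rad/s and ζ = 5.056/(2·5.287) = 0.4782.
%OS = 100·exp(−πζ/√(1−ζ²)) = 18.1%.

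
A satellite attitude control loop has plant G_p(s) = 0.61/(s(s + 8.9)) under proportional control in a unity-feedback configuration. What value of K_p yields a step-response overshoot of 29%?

K_p = 242

From %OS = 100·exp(−πζ/√(1−ζ²)) = 29%, ζ = −ln(0.29)/√(π²+ln²(0.29)) = 0.3666.
Characteristic equation s² + 8.9s + 0.61K_p = 0 gives ζ = 8.9/(2√(0.61K_p)).
Setting ζ = 0.3666: √(0.61K_p) = 8.9/(2·0.3666) = 12.14, so K_p = 147.3/0.61 = 242.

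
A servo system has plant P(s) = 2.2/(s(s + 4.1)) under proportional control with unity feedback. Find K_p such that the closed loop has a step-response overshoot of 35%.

K_p = 19

From %OS = 100·exp(−πζ/√(1−ζ²)) = 35%, ζ = −ln(0.35)/√(π²+ln²(0.35)) = 0.3169.
Characteristic equation s² + 4.1s + 2.2K_p = 0 gives ζ = 4.1/(2√(2.2K_p)).
Setting ζ = 0.3169: √(2.2K_p) = 4.1/(2·0.3169) = 6.468, so K_p = 41.84/2.2 = 19.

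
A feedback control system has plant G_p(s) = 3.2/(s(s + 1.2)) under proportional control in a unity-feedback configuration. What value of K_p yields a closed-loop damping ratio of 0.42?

Closed-loop characteristic equation: s² + 1.2s + K_p·3.2 = 0.
So ω_n = √(3.2K_p) and 2ζω_n = 1.2, giving ζ = 1.2/(2√(3.2K_p)).
Setting ζ = 0.42: √(3.2K_p) = 1.2/(2·0.42) = 1.429, so K_p = 2.041/3.2 = 0.638.

K_p = 0.638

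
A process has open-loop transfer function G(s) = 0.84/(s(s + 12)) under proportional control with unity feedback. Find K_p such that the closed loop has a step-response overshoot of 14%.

K_p = 152

From %OS = 100·exp(−πζ/√(1−ζ²)) = 14%, ζ = −ln(0.14)/√(π²+ln²(0.14)) = 0.5305.
Characteristic equation s² + 12s + 0.84K_p = 0 gives ζ = 12/(2√(0.84K_p)).
Setting ζ = 0.5305: √(0.84K_p) = 12/(2·0.5305) = 11.31, so K_p = 127.9/0.84 = 152.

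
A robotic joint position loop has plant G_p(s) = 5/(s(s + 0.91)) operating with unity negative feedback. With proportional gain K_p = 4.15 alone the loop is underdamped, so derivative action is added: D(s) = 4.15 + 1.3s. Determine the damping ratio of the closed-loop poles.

ζ = 0.813

Forward path: (4.15 + 1.3s)·5/(s(s+0.91)). The closed-loop characteristic equation is s² + (0.91 + 5·1.3)s + 5·4.15 = 0.
That is s² + 7.41s + 20.75 = 0, so ω_n = 4.555 rad/s and ζ = 7.41/(2·4.555) = 0.8134.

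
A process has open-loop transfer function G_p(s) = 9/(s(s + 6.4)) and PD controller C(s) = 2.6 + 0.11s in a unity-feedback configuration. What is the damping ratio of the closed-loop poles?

ζ = 0.764

Forward path: (2.6 + 0.11s)·9/(s(s+6.4)). The closed-loop characteristic equation is s² + (6.4 + 9·0.11)s + 9·2.6 = 0.
That is s² + 7.39s + 23.4 = 0, so ω_n = 4.837 rad/s and ζ = 7.39/(2·4.837) = 0.7638.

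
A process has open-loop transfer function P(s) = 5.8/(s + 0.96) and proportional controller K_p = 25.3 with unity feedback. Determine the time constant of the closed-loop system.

Closed-loop transfer function: T(s) = K_p·P(s)/(1 + K_p·P(s)) = 146.7/(s + 0.96 + 146.7) = 146.7/(s + 147.7).
Time constant τ = 1/147.7 = 0.00677 s.

τ = 0.00677 s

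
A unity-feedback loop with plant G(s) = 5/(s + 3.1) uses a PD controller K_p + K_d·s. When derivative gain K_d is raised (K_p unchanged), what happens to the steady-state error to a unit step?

At s = 0 the derivative term contributes nothing: C(0) = K_p regardless of K_d, so K_pos = K_p·G(0) and e_ss are unchanged.

unchanged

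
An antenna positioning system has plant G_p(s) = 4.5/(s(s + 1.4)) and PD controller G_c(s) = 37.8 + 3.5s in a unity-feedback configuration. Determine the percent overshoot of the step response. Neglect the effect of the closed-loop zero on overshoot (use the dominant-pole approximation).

Forward path: (37.8 + 3.5s)·4.5/(s(s+1.4)). The closed-loop characteristic equation is s² + (1.4 + 4.5·3.5)s + 4.5·37.8 = 0.
That is s² + 17.15s + 170.1 = 0, so ω_n = 13.04 rad/s and ζ = 17.15/(2·13.04) = 0.6575.
%OS = 100·exp(−πζ/√(1−ζ²)) = 6.45%.

6.45%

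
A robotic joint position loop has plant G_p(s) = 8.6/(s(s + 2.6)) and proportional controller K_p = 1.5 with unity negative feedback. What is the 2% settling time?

T_s ≈ 3.08 s

From 1 + K_pG_p(s) = 0: s² + 2.6s + 12.9 = 0 ⇒ ω_n = 3.592, ζ = 0.3619.
2% settling time T_s ≈ 4/(ζω_n) = 4/1.3 = 3.08 s.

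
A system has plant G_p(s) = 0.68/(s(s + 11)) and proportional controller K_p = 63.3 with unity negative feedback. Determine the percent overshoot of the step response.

0.798%

The closed-loop denominator s² + 11s + 43.04 gives ω_n = √43.04 = 6.561 and ζ = 11/(2ω_n) = 0.8383.
%OS = 100·exp(−πζ/√(1−ζ²)) = 100·exp(−π·0.8383/√0.2972) = 0.798%.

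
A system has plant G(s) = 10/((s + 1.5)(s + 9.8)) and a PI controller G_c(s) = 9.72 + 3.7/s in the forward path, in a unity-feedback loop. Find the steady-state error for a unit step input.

0

The open loop G_c(s)G(s) has a pole at the origin (type 1), so the static position error constant is infinite and e_ss = 1/(1+∞) = 0.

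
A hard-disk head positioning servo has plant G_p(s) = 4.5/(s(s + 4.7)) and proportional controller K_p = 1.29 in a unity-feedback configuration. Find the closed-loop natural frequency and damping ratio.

The closed-loop denominator is s(s+4.7) + 1.29·4.5 = s² + 4.7s + 5.805.
Matching s² + 2ζω_n s + ω_n²: ω_n = √5.805 = 2.409 rad/s and 2ζω_n = 4.7, so ζ = 4.7/(2·2.409) = 0.975.

ω_n = 2.41 rad/s, ζ = 0.975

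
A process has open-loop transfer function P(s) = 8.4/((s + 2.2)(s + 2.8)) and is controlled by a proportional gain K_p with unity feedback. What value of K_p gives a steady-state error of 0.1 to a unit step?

Steady-state error for a unit step on this type-0 loop is 1/(1 + K_p·P(0)).
P(0) = 1.364. Require 1/(1 + K_p·1.364) = 0.1, so 1 + 1.364·K_p = 10.
K_p = (10 − 1)/1.364 = 6.6.

K_p = 6.6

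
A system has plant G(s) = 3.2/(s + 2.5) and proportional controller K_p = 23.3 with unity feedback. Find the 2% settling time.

T_s ≈ 0.0519 s

Closed-loop transfer function: T(s) = K_p·G(s)/(1 + K_p·G(s)) = 74.56/(s + 2.5 + 74.56) = 74.56/(s + 77.06).
Time constant τ = 1/77.06 = 0.01298 s, so the 2% settling time is about 4τ = 0.0519 s.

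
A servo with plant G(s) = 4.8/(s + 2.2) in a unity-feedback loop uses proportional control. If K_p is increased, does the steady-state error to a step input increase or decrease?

e_ss = 1/(1 + K_p·G(0)); a larger K_p raises the denominator, so e_ss decreases.

decrease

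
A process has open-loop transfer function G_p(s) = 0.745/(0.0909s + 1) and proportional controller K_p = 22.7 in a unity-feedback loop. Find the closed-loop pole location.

s = -197

Closed loop: T(s) = K_p·G_p/(1+K_p·G_p) = 16.91/(0.0909s + 1 + 16.91), with pole at s = −(1 + 16.91)/0.0909 = −197.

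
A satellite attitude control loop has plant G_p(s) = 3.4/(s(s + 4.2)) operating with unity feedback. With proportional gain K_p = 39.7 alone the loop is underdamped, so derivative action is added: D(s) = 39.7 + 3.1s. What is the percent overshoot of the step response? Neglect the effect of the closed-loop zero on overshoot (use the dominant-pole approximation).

7.59%

Forward path: (39.7 + 3.1s)·3.4/(s(s+4.2)). The closed-loop characteristic equation is s² + (4.2 + 3.4·3.1)s + 3.4·39.7 = 0.
That is s² + 14.74s + 135 = 0, so ω_n = 11.62 rad/s and ζ = 14.74/(2·11.62) = 0.6344.
%OS = 100·exp(−πζ/√(1−ζ²)) = 7.59%.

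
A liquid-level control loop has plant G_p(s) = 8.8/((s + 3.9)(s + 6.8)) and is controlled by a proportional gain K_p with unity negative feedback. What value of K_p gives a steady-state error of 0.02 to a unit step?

For a type-0 loop with proportional control, e_ss = 1/(1 + K_p·G_p(0)).
G_p(0) = 0.3318. Require 1/(1 + K_p·0.3318) = 0.02, so 1 + 0.3318·K_p = 50.
K_p = (50 − 1)/0.3318 = 148.

K_p = 148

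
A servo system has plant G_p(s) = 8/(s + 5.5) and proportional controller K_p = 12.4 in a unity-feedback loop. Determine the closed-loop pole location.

s = -104.7

Closed-loop transfer function: T(s) = K_p·G_p(s)/(1 + K_p·G_p(s)) = 99.2/(s + 5.5 + 99.2) = 99.2/(s + 104.7).
The closed-loop pole is at s = −104.7.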